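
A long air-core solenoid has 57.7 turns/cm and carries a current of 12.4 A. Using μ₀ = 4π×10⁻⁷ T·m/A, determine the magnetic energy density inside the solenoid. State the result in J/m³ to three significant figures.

u ≈ 3220 J/m³

B = μ₀nI = (4π×10⁻⁷)(5.770×10^3)(12.4) = 8.991×10^-2 T.
u = B²/(2μ₀) = (8.991×10^-2)²/(2×4π×10⁻⁷) = 3.216×10^3 J/m³.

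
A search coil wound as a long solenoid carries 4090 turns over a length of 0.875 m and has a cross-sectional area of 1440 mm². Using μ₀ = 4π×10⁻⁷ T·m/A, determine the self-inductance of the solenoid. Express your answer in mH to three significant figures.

L ≈ 34.6 mH

A = 1440 mm² = 1.440×10^-3 m².
For a long solenoid, L = μ₀N²A/ℓ.
L = (4π×10⁻⁷)(4090)²(1.440×10^-3)/(0.875 m) = 3.459×10^-2 H.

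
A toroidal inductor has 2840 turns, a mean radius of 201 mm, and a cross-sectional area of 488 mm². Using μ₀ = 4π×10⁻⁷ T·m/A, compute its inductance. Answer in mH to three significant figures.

For a thin toroid, L = μ₀N²A/(2πR).
L = (4π×10⁻⁷)(2840)²(4.880×10^-4) / (2π×0.201 m) = 3.916×10^-3 H.

L ≈ 3.92 mH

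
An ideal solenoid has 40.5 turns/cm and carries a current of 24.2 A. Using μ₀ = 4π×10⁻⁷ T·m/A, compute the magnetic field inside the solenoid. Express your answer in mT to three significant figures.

Inside a long solenoid, B = μ₀nI.
B = (4π×10⁻⁷)(4.050×10^3 m⁻¹)(24.2 A) = 0.1232 T.

B ≈ 123 mT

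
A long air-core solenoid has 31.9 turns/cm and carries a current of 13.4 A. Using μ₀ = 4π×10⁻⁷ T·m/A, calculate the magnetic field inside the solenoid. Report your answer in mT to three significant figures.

Inside a long solenoid, B = μ₀nI.
B = (4π×10⁻⁷)(3.190×10^3 m⁻¹)(13.4 A) = 5.372×10^-2 T.

B ≈ 53.7 mT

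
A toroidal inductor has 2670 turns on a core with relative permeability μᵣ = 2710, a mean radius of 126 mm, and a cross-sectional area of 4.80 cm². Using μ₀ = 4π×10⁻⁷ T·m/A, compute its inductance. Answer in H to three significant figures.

For a thin toroid, L = μ₀μᵣN²A/(2πR).
L = (4π×10⁻⁷)(2710)(2670)²(4.800×10^-4) / (2π×0.126 m) = 14.72 H.

L ≈ 14.7 H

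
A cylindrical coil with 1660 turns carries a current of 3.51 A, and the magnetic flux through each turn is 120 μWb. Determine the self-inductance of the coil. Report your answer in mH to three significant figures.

Self-inductance is defined by L = NΦ_B/I (flux linkage over current).
L = (1660)(1.200×10^-4 Wb)/(3.51 A) = 5.675×10^-2 H.

L ≈ 56.8 mH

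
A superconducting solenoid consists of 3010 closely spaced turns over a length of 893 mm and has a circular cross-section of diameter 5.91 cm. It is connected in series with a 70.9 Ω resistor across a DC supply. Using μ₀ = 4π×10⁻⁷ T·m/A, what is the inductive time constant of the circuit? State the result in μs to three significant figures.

A = π(d/2)² = π(2.955×10^-2 m)² = 2.743×10^-3 m².
L = μ₀N²A/ℓ = (4π×10⁻⁷)(3010)²(2.743×10^-3)/(0.893) = 3.497×10^-2 H.
τ = L/R = (3.497×10^-2)/(70.9) = 4.933×10^-4 s.

τ ≈ 493 μs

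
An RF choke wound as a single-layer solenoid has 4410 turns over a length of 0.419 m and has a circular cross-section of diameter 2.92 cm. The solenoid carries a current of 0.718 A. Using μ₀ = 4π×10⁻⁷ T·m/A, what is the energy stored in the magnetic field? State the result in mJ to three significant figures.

A = π(d/2)² = π(1.460×10^-2 m)² = 6.697×10^-4 m².
L = μ₀N²A/ℓ = (4π×10⁻⁷)(4410)²(6.697×10^-4)/(0.419) = 3.906×10^-2 H.
U = ½LI² = ½(3.906×10^-2)(0.718)² = 1.007×10^-2 J.

U ≈ 10.1 mJ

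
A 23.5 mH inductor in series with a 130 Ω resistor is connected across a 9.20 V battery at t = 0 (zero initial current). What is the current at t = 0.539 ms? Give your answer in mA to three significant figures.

τ = L/R = 2.350×10^-2/130 = 1.808×10^-4 s; final current I_∞ = ε/R = 9.20/130 = 7.077×10^-2 A.
I(t) = I_∞(1 − e^(−t/τ)) with t/τ = 2.982.
I = (7.077×10^-2)(1 − e^(−2.982)) = 6.718×10^-2 A.

I ≈ 67.2 mA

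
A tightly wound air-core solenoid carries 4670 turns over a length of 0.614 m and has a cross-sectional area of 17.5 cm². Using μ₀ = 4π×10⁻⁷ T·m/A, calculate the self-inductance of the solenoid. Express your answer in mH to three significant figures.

L ≈ 78.1 mH

A = 17.5 cm² = 1.750×10^-3 m².
For a long solenoid, L = μ₀N²A/ℓ.
L = (4π×10⁻⁷)(4670)²(1.750×10^-3)/(0.614 m) = 7.811×10^-2 H.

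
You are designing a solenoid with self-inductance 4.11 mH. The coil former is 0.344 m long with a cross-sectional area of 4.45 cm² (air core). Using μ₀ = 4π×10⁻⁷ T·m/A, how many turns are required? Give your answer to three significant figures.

N ≈ 1590 turns

A = 4.45 cm² = 4.450×10^-4 m².
From L = μ₀N²A/ℓ, N = √(Lℓ / (μ₀A)).
N = √[(4.110×10^-3)(0.344) / ((4π×10⁻⁷)×4.450×10^-4)] = √(2.528×10^6) ≈ 1590.1.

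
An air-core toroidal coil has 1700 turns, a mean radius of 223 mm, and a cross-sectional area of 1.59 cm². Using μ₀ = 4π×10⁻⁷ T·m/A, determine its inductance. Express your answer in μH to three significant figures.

For a thin toroid, L = μ₀N²A/(2πR).
L = (4π×10⁻⁷)(1700)²(1.590×10^-4) / (2π×0.223 m) = 4.121×10^-4 H.

L ≈ 412 μH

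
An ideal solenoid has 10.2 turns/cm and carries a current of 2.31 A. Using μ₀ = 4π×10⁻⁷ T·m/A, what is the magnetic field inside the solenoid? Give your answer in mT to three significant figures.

Inside a long solenoid, B = μ₀nI.
B = (4π×10⁻⁷)(1.020×10^3 m⁻¹)(2.31 A) = 2.961×10^-3 T.

B ≈ 2.96 mT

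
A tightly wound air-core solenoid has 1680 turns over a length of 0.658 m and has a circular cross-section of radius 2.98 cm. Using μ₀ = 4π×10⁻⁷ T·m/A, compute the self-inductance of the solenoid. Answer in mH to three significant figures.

L ≈ 15.0 mH

A = πr² = π(2.980×10^-2 m)² = 2.790×10^-3 m².
For a long solenoid, L = μ₀N²A/ℓ.
L = (4π×10⁻⁷)(1680)²(2.790×10^-3)/(0.658 m) = 1.504×10^-2 H.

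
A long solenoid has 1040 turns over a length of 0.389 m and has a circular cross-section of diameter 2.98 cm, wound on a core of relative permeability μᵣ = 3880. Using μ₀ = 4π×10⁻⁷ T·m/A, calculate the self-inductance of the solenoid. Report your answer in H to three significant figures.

L ≈ 9.46 H

A = π(d/2)² = π(1.490×10^-2 m)² = 6.9746×10^-4 m².
For a long solenoid, L = μ₀μᵣN²A/ℓ.
L = (4π×10⁻⁷)(3880)(1040)²(6.9746×10^-4)/(0.389 m) = 9.455 H.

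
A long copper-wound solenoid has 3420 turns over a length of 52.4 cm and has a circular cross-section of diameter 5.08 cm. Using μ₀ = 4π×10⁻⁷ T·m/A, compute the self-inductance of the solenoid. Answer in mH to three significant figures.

A = π(d/2)² = π(2.540×10^-2 m)² = 2.027×10^-3 m².
For a long solenoid, L = μ₀N²A/ℓ.
L = (4π×10⁻⁷)(3420)²(2.027×10^-3)/(0.524 m) = 5.685×10^-2 H.

L ≈ 56.9 mH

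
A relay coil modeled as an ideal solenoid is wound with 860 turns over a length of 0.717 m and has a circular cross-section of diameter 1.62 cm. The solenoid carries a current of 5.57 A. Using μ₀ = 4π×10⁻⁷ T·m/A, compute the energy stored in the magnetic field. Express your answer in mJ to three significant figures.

A = π(d/2)² = π(8.100×10^-3 m)² = 2.061×10^-4 m².
L = μ₀N²A/ℓ = (4π×10⁻⁷)(860)²(2.061×10^-4)/(0.717) = 2.672×10^-4 H.
U = ½LI² = ½(2.672×10^-4)(5.57)² = 4.1447×10^-3 J.

U ≈ 4.14 mJ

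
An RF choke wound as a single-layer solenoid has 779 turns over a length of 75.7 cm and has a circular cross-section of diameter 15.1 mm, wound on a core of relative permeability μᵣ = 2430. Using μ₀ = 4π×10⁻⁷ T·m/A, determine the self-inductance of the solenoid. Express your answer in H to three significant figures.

A = π(d/2)² = π(7.550×10^-3 m)² = 1.791×10^-4 m².
For a long solenoid, L = μ₀μᵣN²A/ℓ.
L = (4π×10⁻⁷)(2430)(779)²(1.791×10^-4)/(0.757 m) = 0.4384 H.

L ≈ 0.438 H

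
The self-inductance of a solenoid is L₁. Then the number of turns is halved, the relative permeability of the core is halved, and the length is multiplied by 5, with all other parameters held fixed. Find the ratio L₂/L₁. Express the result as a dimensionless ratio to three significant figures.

For a solenoid, L ∝ μᵣN²A/ℓ.
L₂/L₁ = (0.5)^2 × (0.5) × (5)^-1 = 0.0250.

L₂/L₁ = 0.0250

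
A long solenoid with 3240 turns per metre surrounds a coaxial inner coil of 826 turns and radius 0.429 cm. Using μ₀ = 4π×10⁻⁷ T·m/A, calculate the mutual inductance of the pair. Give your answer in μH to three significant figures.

M ≈ 194 μH

The outer solenoid produces a uniform field B₁ = μ₀n₁I₁ across the inner coil,
so the flux linkage is N₂Φ = N₂B₁A₂ = μ₀n₁N₂A₂·I₁, giving M = μ₀n₁N₂A₂.
A₂ = πr² = π(4.290×10^-3 m)² = 5.782×10^-5 m².
M = (4π×10⁻⁷)(3240)(826)(5.782×10^-5) = 1.944×10^-4 H.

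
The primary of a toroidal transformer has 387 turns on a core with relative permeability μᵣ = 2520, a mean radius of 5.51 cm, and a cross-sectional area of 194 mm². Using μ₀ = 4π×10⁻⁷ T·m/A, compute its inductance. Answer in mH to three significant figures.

L ≈ 266 mH

For a thin toroid, L = μ₀μᵣN²A/(2πR).
L = (4π×10⁻⁷)(2520)(387)²(1.940×10^-4) / (2π×5.510×10^-2 m) = 0.2658 H.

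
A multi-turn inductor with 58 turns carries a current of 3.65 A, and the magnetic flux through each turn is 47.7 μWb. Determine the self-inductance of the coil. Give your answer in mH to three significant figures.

Self-inductance is defined by L = NΦ_B/I (flux linkage over current).
L = (58)(4.770×10^-5 Wb)/(3.65 A) = 7.580×10^-4 H.

L ≈ 0.758 mH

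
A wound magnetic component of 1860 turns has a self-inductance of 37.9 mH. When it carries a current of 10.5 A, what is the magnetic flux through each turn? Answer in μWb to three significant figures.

Φ_B ≈ 214 μWb

From L = NΦ_B/I, the flux per turn is Φ_B = LI/N.
Φ_B = (3.790×10^-2 H)(10.5 A)/1860 = 2.140×10^-4 Wb.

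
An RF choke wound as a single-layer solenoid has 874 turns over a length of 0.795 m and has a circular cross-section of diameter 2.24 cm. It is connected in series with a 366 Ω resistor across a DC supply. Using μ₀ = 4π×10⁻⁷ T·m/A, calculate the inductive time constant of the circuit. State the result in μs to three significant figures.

A = π(d/2)² = π(1.120×10^-2 m)² = 3.941×10^-4 m².
L = μ₀N²A/ℓ = (4π×10⁻⁷)(874)²(3.941×10^-4)/(0.795) = 4.758×10^-4 H.
τ = L/R = (4.758×10^-4)/(366) = 1.300×10^-6 s.

τ ≈ 1.30 μs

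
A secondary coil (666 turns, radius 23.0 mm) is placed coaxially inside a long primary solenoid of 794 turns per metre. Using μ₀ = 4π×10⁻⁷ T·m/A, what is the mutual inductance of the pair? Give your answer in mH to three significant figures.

M ≈ 1.10 mH

The outer solenoid produces a uniform field B₁ = μ₀n₁I₁ across the inner coil,
so the flux linkage is N₂Φ = N₂B₁A₂ = μ₀n₁N₂A₂·I₁, giving M = μ₀n₁N₂A₂.
A₂ = πr² = π(2.300×10^-2 m)² = 1.662×10^-3 m².
M = (4π×10⁻⁷)(794)(666)(1.662×10^-3) = 1.104×10^-3 H.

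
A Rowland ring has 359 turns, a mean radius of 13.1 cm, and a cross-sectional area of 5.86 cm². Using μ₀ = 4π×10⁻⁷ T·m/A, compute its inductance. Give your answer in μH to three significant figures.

For a thin toroid, L = μ₀N²A/(2πR).
L = (4π×10⁻⁷)(359)²(5.860×10^-4) / (2π×0.131 m) = 1.153×10^-4 H.

L ≈ 115 μH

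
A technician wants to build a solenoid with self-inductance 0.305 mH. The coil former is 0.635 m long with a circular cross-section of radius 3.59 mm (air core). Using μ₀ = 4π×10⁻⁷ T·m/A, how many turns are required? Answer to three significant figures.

N ≈ 1950 turns

A = πr² = π(3.590×10^-3 m)² = 4.049×10^-5 m².
From L = μ₀N²A/ℓ, N = √(Lℓ / (μ₀A)).
N = √[(3.050×10^-4)(0.635) / ((4π×10⁻⁷)×4.049×10^-5)] = √(3.806×10^6) ≈ 1951.0.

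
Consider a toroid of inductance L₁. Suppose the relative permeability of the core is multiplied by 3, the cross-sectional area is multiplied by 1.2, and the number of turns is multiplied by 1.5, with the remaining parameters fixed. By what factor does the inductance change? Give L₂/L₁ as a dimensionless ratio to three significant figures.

For a toroid, L ∝ μᵣN²A/R.
L₂/L₁ = (3) × (1.2) × (1.5)^2 = 8.10.

L₂/L₁ = 8.10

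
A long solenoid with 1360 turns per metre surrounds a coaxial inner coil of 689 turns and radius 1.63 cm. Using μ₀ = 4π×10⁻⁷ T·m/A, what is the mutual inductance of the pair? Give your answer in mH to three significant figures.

M ≈ 0.983 mH

The outer solenoid produces a uniform field B₁ = μ₀n₁I₁ across the inner coil,
so the flux linkage is N₂Φ = N₂B₁A₂ = μ₀n₁N₂A₂·I₁, giving M = μ₀n₁N₂A₂.
A₂ = πr² = π(1.630×10^-2 m)² = 8.347×10^-4 m².
M = (4π×10⁻⁷)(1360)(689)(8.347×10^-4) = 9.829×10^-4 H.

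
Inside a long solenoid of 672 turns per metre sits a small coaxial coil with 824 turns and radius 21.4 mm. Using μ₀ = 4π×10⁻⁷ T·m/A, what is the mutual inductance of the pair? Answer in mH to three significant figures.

The outer solenoid produces a uniform field B₁ = μ₀n₁I₁ across the inner coil,
so the flux linkage is N₂Φ = N₂B₁A₂ = μ₀n₁N₂A₂·I₁, giving M = μ₀n₁N₂A₂.
A₂ = πr² = π(2.140×10^-2 m)² = 1.439×10^-3 m².
M = (4π×10⁻⁷)(672)(824)(1.439×10^-3) = 1.001×10^-3 H.

M ≈ 1.00 mH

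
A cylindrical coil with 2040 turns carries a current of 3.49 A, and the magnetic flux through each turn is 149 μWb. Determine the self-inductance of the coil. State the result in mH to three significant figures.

L ≈ 87.1 mH

Self-inductance is defined by L = NΦ_B/I (flux linkage over current).
L = (2040)(1.490×10^-4 Wb)/(3.49 A) = 8.709×10^-2 H.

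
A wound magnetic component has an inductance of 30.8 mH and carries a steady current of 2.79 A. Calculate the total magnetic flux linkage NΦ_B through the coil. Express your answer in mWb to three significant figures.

From L = NΦ_B/I, the flux linkage is NΦ_B = LI.
NΦ_B = (3.080×10^-2 H)(2.79 A) = 8.593×10^-2 Wb.

NΦ_B ≈ 85.9 mWb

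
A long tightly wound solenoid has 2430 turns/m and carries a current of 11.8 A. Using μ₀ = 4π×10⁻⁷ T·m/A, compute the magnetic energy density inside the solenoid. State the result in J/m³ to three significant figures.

B = μ₀nI = (4π×10⁻⁷)(2.430×10^3)(11.8) = 3.603×10^-2 T.
u = B²/(2μ₀) = (3.603×10^-2)²/(2×4π×10⁻⁷) = 516.6 J/m³.

u ≈ 517 J/m³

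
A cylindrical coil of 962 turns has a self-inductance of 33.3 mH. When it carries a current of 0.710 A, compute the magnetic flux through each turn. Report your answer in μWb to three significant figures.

Φ_B ≈ 24.6 μWb

From L = NΦ_B/I, the flux per turn is Φ_B = LI/N.
Φ_B = (3.330×10^-2 H)(0.710 A)/962 = 2.458×10^-5 Wb.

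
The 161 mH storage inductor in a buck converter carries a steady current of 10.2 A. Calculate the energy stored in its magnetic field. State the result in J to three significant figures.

Stored magnetic energy: U = ½LI².
U = ½(0.161 H)(10.2 A)² = 8.375 J.

U ≈ 8.38 J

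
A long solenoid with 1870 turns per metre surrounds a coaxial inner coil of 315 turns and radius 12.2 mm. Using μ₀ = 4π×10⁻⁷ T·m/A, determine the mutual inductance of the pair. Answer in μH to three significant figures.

M ≈ 346 μH

The outer solenoid produces a uniform field B₁ = μ₀n₁I₁ across the inner coil,
so the flux linkage is N₂Φ = N₂B₁A₂ = μ₀n₁N₂A₂·I₁, giving M = μ₀n₁N₂A₂.
A₂ = πr² = π(1.220×10^-2 m)² = 4.676×10^-4 m².
M = (4π×10⁻⁷)(1870)(315)(4.676×10^-4) = 3.461×10^-4 H.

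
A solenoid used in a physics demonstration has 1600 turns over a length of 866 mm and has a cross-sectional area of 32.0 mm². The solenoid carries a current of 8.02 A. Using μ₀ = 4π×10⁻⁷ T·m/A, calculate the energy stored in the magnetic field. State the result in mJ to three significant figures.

A = 32.0 mm² = 3.200×10^-5 m².
L = μ₀N²A/ℓ = (4π×10⁻⁷)(1600)²(3.200×10^-5)/(0.866) = 1.189×10^-4 H.
U = ½LI² = ½(1.189×10^-4)(8.02)² = 3.823×10^-3 J.

U ≈ 3.82 mJ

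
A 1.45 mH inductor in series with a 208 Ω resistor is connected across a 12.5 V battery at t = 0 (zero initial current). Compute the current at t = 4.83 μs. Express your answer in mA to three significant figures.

I ≈ 30.0 mA

τ = L/R = 1.450×10^-3/208 = 6.971×10^-6 s; final current I_∞ = ε/R = 12.5/208 = 6.010×10^-2 A.
I(t) = I_∞(1 − e^(−t/τ)) with t/τ = 0.693.
I = (6.010×10^-2)(1 − e^(−0.693)) = 3.004×10^-2 A.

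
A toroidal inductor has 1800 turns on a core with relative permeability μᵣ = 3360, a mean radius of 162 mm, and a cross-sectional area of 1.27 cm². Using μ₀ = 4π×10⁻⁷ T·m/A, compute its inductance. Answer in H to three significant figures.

For a thin toroid, L = μ₀μᵣN²A/(2πR).
L = (4π×10⁻⁷)(3360)(1800)²(1.270×10^-4) / (2π×0.162 m) = 1.707 H.

L ≈ 1.71 H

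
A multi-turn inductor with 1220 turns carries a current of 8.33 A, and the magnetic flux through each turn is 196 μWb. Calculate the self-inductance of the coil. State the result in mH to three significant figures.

L ≈ 28.7 mH

Self-inductance is defined by L = NΦ_B/I (flux linkage over current).
L = (1220)(1.960×10^-4 Wb)/(8.33 A) = 2.871×10^-2 H.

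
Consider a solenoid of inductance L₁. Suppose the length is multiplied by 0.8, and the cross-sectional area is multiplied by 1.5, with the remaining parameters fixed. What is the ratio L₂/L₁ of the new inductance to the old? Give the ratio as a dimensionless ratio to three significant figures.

L₂/L₁ = 1.88

For a solenoid, L ∝ μᵣN²A/ℓ.
L₂/L₁ = (0.8)^-1 × (1.5) = 1.88.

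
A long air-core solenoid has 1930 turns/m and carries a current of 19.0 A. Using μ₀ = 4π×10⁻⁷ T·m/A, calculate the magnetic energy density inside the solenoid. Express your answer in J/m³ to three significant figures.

B = μ₀nI = (4π×10⁻⁷)(1.930×10^3)(19.0) = 4.608×10^-2 T.
u = B²/(2μ₀) = (4.608×10^-2)²/(2×4π×10⁻⁷) = 844.9 J/m³.

u ≈ 845 J/m³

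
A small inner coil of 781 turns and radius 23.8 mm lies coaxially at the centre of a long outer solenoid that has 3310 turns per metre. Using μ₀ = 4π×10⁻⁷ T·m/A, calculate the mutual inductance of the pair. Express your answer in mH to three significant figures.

The outer solenoid produces a uniform field B₁ = μ₀n₁I₁ across the inner coil,
so the flux linkage is N₂Φ = N₂B₁A₂ = μ₀n₁N₂A₂·I₁, giving M = μ₀n₁N₂A₂.
A₂ = πr² = π(2.380×10^-2 m)² = 1.780×10^-3 m².
M = (4π×10⁻⁷)(3310)(781)(1.780×10^-3) = 5.781×10^-3 H.

M ≈ 5.78 mH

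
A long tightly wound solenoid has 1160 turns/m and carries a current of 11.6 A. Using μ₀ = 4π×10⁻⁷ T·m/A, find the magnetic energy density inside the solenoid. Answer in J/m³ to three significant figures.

u ≈ 114 J/m³

B = μ₀nI = (4π×10⁻⁷)(1.160×10^3)(11.6) = 1.691×10^-2 T.
u = B²/(2μ₀) = (1.691×10^-2)²/(2×4π×10⁻⁷) = 113.8 J/m³.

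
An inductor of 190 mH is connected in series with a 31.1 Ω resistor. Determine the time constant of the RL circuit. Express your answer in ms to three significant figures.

τ = L/R = (0.19 H)/(31.1 Ω) = 6.109×10^-3 s.

τ ≈ 6.11 ms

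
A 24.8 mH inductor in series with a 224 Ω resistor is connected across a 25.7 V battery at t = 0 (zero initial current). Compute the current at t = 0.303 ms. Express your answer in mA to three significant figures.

I ≈ 107 mA

τ = L/R = 2.480×10^-2/224 = 1.107×10^-4 s; final current I_∞ = ε/R = 25.7/224 = 0.1147 A.
I(t) = I_∞(1 − e^(−t/τ)) with t/τ = 2.737.
I = (0.1147)(1 − e^(−2.737)) = 0.1073 A.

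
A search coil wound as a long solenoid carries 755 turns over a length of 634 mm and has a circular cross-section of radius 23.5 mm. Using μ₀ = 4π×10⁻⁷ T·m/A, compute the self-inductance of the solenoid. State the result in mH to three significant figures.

L ≈ 1.96 mH

A = πr² = π(2.350×10^-2 m)² = 1.7349×10^-3 m².
For a long solenoid, L = μ₀N²A/ℓ.
L = (4π×10⁻⁷)(755)²(1.7349×10^-3)/(0.634 m) = 1.960×10^-3 H.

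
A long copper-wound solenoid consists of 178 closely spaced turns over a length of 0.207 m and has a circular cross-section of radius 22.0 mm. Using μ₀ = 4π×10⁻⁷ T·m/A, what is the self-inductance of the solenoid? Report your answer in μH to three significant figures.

L ≈ 292 μH

A = πr² = π(2.200×10^-2 m)² = 1.521×10^-3 m².
For a long solenoid, L = μ₀N²A/ℓ.
L = (4π×10⁻⁷)(178)²(1.521×10^-3)/(0.207 m) = 2.9247×10^-4 H.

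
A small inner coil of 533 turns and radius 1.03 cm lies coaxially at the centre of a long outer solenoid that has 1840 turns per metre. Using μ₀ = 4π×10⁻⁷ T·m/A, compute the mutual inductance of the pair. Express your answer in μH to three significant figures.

M ≈ 411 μH

The outer solenoid produces a uniform field B₁ = μ₀n₁I₁ across the inner coil,
so the flux linkage is N₂Φ = N₂B₁A₂ = μ₀n₁N₂A₂·I₁, giving M = μ₀n₁N₂A₂.
A₂ = πr² = π(1.030×10^-2 m)² = 3.333×10^-4 m².
M = (4π×10⁻⁷)(1840)(533)(3.333×10^-4) = 4.108×10^-4 H.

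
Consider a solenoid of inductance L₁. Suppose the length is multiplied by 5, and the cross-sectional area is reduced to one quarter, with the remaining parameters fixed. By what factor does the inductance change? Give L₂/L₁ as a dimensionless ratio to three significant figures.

L₂/L₁ = 0.0500

For a solenoid, L ∝ μᵣN²A/ℓ.
L₂/L₁ = (5)^-1 × (0.25) = 0.0500.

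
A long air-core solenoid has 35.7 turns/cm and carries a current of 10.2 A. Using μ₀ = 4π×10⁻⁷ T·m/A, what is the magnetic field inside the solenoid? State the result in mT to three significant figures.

B ≈ 45.8 mT

Inside a long solenoid, B = μ₀nI.
B = (4π×10⁻⁷)(3.570×10^3 m⁻¹)(10.2 A) = 4.576×10^-2 T.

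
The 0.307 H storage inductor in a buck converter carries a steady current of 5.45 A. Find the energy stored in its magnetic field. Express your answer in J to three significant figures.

U ≈ 4.56 J

Stored magnetic energy: U = ½LI².
U = ½(0.307 H)(5.45 A)² = 4.559 J.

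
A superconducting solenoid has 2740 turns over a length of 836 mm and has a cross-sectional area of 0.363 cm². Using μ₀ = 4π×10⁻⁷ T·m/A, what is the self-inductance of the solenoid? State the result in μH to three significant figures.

L ≈ 410 μH

A = 0.363 cm² = 3.630×10^-5 m².
For a long solenoid, L = μ₀N²A/ℓ.
L = (4π×10⁻⁷)(2740)²(3.630×10^-5)/(0.836 m) = 4.096×10^-4 H.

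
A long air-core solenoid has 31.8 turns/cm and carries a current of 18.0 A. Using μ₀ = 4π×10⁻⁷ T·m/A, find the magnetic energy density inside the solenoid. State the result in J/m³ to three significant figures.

B = μ₀nI = (4π×10⁻⁷)(3.180×10^3)(18.0) = 7.193×10^-2 T.
u = B²/(2μ₀) = (7.193×10^-2)²/(2×4π×10⁻⁷) = 2.059×10^3 J/m³.

u ≈ 2060 J/m³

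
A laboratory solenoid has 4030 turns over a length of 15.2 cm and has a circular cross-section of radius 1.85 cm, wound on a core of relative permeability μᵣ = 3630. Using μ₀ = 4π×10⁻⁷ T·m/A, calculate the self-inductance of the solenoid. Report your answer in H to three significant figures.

L ≈ 524 H

A = πr² = π(1.850×10^-2 m)² = 1.075×10^-3 m².
For a long solenoid, L = μ₀μᵣN²A/ℓ.
L = (4π×10⁻⁷)(3630)(4030)²(1.075×10^-3)/(0.152 m) = 524.1 H.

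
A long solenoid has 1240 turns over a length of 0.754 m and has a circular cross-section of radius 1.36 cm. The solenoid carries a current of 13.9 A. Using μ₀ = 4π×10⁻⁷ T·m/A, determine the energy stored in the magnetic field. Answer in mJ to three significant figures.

U ≈ 144 mJ

A = πr² = π(1.360×10^-2 m)² = 5.811×10^-4 m².
L = μ₀N²A/ℓ = (4π×10⁻⁷)(1240)²(5.811×10^-4)/(0.754) = 1.489×10^-3 H.
U = ½LI² = ½(1.489×10^-3)(13.9)² = 0.1438 J.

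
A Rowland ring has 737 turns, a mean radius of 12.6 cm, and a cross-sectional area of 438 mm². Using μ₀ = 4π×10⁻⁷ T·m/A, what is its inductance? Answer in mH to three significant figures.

For a thin toroid, L = μ₀N²A/(2πR).
L = (4π×10⁻⁷)(737)²(4.380×10^-4) / (2π×0.126 m) = 3.776×10^-4 H.

L ≈ 0.378 mH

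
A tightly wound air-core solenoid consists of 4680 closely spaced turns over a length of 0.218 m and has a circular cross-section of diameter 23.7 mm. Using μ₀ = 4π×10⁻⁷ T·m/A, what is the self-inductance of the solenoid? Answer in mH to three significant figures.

A = π(d/2)² = π(1.185×10^-2 m)² = 4.412×10^-4 m².
For a long solenoid, L = μ₀N²A/ℓ.
L = (4π×10⁻⁷)(4680)²(4.412×10^-4)/(0.218 m) = 5.570×10^-2 H.

L ≈ 55.7 mH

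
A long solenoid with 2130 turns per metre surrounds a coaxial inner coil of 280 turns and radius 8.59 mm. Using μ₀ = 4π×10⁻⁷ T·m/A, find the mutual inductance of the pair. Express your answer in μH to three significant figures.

The outer solenoid produces a uniform field B₁ = μ₀n₁I₁ across the inner coil,
so the flux linkage is N₂Φ = N₂B₁A₂ = μ₀n₁N₂A₂·I₁, giving M = μ₀n₁N₂A₂.
A₂ = πr² = π(8.590×10^-3 m)² = 2.318×10^-4 m².
M = (4π×10⁻⁷)(2130)(280)(2.318×10^-4) = 1.737×10^-4 H.

M ≈ 174 μH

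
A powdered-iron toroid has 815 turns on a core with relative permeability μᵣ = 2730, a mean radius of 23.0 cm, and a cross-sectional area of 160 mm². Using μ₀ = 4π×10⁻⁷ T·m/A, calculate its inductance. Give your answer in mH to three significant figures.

For a thin toroid, L = μ₀μᵣN²A/(2πR).
L = (4π×10⁻⁷)(2730)(815)²(1.600×10^-4) / (2π×0.23 m) = 0.2523 H.

L ≈ 252 mH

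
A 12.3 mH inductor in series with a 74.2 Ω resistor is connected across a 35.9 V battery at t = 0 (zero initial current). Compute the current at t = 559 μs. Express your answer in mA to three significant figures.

I ≈ 467 mA

τ = L/R = 1.230×10^-2/74.2 = 1.658×10^-4 s; final current I_∞ = ε/R = 35.9/74.2 = 0.4838 A.
I(t) = I_∞(1 − e^(−t/τ)) with t/τ = 3.372.
I = (0.4838)(1 − e^(−3.372)) = 0.4672 A.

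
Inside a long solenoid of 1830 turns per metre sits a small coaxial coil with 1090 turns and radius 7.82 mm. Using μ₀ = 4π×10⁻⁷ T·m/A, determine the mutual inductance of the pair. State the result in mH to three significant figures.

M ≈ 0.482 mH

The outer solenoid produces a uniform field B₁ = μ₀n₁I₁ across the inner coil,
so the flux linkage is N₂Φ = N₂B₁A₂ = μ₀n₁N₂A₂·I₁, giving M = μ₀n₁N₂A₂.
A₂ = πr² = π(7.820×10^-3 m)² = 1.921×10^-4 m².
M = (4π×10⁻⁷)(1830)(1090)(1.921×10^-4) = 4.816×10^-4 H.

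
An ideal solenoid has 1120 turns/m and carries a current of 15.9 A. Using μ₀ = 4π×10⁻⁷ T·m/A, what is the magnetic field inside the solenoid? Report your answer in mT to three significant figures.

Inside a long solenoid, B = μ₀nI.
B = (4π×10⁻⁷)(1.120×10^3 m⁻¹)(15.9 A) = 2.238×10^-2 T.

B ≈ 22.4 mT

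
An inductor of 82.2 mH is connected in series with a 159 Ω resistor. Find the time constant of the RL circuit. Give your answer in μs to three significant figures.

τ ≈ 517 μs

τ = L/R = (8.220×10^-2 H)/(159 Ω) = 5.170×10^-4 s.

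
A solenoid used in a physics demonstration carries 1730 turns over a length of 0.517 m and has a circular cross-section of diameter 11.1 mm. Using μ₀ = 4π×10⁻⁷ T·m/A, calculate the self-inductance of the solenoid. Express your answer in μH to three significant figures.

L ≈ 704 μH

A = π(d/2)² = π(5.550×10^-3 m)² = 9.677×10^-5 m².
For a long solenoid, L = μ₀N²A/ℓ.
L = (4π×10⁻⁷)(1730)²(9.677×10^-5)/(0.517 m) = 7.040×10^-4 H.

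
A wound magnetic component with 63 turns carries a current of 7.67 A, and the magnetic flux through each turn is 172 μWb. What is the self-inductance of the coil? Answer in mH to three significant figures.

Self-inductance is defined by L = NΦ_B/I (flux linkage over current).
L = (63)(1.720×10^-4 Wb)/(7.67 A) = 1.413×10^-3 H.

L ≈ 1.41 mH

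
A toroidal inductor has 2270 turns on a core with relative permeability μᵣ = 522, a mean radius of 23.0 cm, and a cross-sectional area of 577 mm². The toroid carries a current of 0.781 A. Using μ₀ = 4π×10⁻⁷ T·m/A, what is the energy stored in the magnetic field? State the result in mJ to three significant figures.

U ≈ 412 mJ

L = μ₀μᵣN²A/(2πR) = (4π×10⁻⁷)(522)(2270)²(5.770×10^-4)/(2π×0.23) = 1.35 H.
U = ½LI² = ½(1.35)(0.781)² = 0.4116 J.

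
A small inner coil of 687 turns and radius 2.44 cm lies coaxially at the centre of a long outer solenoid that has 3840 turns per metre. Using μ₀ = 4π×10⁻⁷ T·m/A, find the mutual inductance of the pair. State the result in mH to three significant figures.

The outer solenoid produces a uniform field B₁ = μ₀n₁I₁ across the inner coil,
so the flux linkage is N₂Φ = N₂B₁A₂ = μ₀n₁N₂A₂·I₁, giving M = μ₀n₁N₂A₂.
A₂ = πr² = π(2.440×10^-2 m)² = 1.870×10^-3 m².
M = (4π×10⁻⁷)(3840)(687)(1.870×10^-3) = 6.201×10^-3 H.

M ≈ 6.20 mH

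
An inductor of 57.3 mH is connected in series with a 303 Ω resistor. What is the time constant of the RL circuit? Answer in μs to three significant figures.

τ = L/R = (5.730×10^-2 H)/(303 Ω) = 1.891×10^-4 s.

τ ≈ 189 μs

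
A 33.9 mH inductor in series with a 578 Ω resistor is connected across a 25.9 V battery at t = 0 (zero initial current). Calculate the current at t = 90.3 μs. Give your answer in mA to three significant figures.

I ≈ 35.2 mA

τ = L/R = 3.390×10^-2/578 = 5.865×10^-5 s; final current I_∞ = ε/R = 25.9/578 = 4.481×10^-2 A.
I(t) = I_∞(1 − e^(−t/τ)) with t/τ = 1.540.
I = (4.481×10^-2)(1 − e^(−1.540)) = 3.520×10^-2 A.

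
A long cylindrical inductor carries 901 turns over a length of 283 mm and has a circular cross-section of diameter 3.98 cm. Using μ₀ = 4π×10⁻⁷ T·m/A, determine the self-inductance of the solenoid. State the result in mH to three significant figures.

A = π(d/2)² = π(1.990×10^-2 m)² = 1.244×10^-3 m².
For a long solenoid, L = μ₀N²A/ℓ.
L = (4π×10⁻⁷)(901)²(1.244×10^-3)/(0.283 m) = 4.4847×10^-3 H.

L ≈ 4.48 mH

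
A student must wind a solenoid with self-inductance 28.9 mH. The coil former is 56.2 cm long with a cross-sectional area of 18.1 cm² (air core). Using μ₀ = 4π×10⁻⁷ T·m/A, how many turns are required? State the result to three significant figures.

A = 18.1 cm² = 1.810×10^-3 m².
From L = μ₀N²A/ℓ, N = √(Lℓ / (μ₀A)).
N = √[(2.890×10^-2)(0.562) / ((4π×10⁻⁷)×1.810×10^-3)] = √(7.141×10^6) ≈ 2672.2.

N ≈ 2670 turns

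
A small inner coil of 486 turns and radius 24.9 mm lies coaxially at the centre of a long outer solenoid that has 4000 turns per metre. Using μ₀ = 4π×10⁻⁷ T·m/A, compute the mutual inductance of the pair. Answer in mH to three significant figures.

The outer solenoid produces a uniform field B₁ = μ₀n₁I₁ across the inner coil,
so the flux linkage is N₂Φ = N₂B₁A₂ = μ₀n₁N₂A₂·I₁, giving M = μ₀n₁N₂A₂.
A₂ = πr² = π(2.490×10^-2 m)² = 1.948×10^-3 m².
M = (4π×10⁻⁷)(4000)(486)(1.948×10^-3) = 4.758×10^-3 H.

M ≈ 4.76 mH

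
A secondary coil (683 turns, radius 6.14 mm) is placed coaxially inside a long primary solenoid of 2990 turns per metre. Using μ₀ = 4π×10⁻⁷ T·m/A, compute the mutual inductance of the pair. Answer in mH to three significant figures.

M ≈ 0.304 mH

The outer solenoid produces a uniform field B₁ = μ₀n₁I₁ across the inner coil,
so the flux linkage is N₂Φ = N₂B₁A₂ = μ₀n₁N₂A₂·I₁, giving M = μ₀n₁N₂A₂.
A₂ = πr² = π(6.140×10^-3 m)² = 1.184×10^-4 m².
M = (4π×10⁻⁷)(2990)(683)(1.184×10^-4) = 3.039×10^-4 H.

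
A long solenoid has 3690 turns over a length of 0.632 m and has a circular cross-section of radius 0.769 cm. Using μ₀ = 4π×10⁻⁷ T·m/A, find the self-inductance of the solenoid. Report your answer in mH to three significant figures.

L ≈ 5.03 mH

A = πr² = π(7.690×10^-3 m)² = 1.858×10^-4 m².
For a long solenoid, L = μ₀N²A/ℓ.
L = (4π×10⁻⁷)(3690)²(1.858×10^-4)/(0.632 m) = 5.030×10^-3 H.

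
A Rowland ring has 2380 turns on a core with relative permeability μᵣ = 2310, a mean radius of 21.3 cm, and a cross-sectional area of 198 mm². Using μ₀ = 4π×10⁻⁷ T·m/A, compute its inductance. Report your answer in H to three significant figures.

For a thin toroid, L = μ₀μᵣN²A/(2πR).
L = (4π×10⁻⁷)(2310)(2380)²(1.980×10^-4) / (2π×0.213 m) = 2.433 H.

L ≈ 2.43 H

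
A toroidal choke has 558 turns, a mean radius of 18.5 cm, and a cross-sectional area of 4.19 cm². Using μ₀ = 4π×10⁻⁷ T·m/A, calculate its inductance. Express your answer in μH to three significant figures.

L ≈ 141 μH

For a thin toroid, L = μ₀N²A/(2πR).
L = (4π×10⁻⁷)(558)²(4.190×10^-4) / (2π×0.185 m) = 1.410×10^-4 H.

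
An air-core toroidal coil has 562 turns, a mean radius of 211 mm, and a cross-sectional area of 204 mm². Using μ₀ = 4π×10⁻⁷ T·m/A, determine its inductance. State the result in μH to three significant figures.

For a thin toroid, L = μ₀N²A/(2πR).
L = (4π×10⁻⁷)(562)²(2.040×10^-4) / (2π×0.211 m) = 6.107×10^-5 H.

L ≈ 61.1 μH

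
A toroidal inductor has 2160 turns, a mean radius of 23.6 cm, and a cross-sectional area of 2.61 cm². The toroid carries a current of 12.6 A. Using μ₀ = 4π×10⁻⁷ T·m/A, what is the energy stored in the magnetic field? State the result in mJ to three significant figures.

U ≈ 81.9 mJ

L = μ₀N²A/(2πR) = (4π×10⁻⁷)(2160)²(2.610×10^-4)/(2π×0.236) = 1.032×10^-3 H.
U = ½LI² = ½(1.032×10^-3)(12.6)² = 8.192×10^-2 J.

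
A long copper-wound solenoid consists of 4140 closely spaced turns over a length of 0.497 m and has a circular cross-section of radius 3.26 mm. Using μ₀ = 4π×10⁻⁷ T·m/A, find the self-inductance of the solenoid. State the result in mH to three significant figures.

A = πr² = π(3.260×10^-3 m)² = 3.339×10^-5 m².
For a long solenoid, L = μ₀N²A/ℓ.
L = (4π×10⁻⁷)(4140)²(3.339×10^-5)/(0.497 m) = 1.447×10^-3 H.

L ≈ 1.45 mH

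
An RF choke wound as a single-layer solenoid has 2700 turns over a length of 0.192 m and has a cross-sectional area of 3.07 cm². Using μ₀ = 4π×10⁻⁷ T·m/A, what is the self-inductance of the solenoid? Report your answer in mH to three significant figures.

A = 3.07 cm² = 3.070×10^-4 m².
For a long solenoid, L = μ₀N²A/ℓ.
L = (4π×10⁻⁷)(2700)²(3.070×10^-4)/(0.192 m) = 1.4648×10^-2 H.

L ≈ 14.6 mH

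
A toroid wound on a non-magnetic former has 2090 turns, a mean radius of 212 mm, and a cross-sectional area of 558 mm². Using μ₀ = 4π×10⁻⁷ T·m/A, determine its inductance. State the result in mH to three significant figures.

L ≈ 2.30 mH

For a thin toroid, L = μ₀N²A/(2πR).
L = (4π×10⁻⁷)(2090)²(5.580×10^-4) / (2π×0.212 m) = 2.299×10^-3 H.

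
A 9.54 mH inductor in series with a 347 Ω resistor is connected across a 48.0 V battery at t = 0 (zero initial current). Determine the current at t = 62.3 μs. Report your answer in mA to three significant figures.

I ≈ 124 mA

τ = L/R = 9.540×10^-3/347 = 2.749×10^-5 s; final current I_∞ = ε/R = 48.0/347 = 0.1383 A.
I(t) = I_∞(1 − e^(−t/τ)) with t/τ = 2.266.
I = (0.1383)(1 − e^(−2.266)) = 0.124 A.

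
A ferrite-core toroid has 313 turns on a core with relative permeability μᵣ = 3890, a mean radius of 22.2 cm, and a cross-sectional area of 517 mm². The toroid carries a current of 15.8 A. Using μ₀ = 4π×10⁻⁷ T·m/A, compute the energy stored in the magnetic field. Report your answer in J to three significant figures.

L = μ₀μᵣN²A/(2πR) = (4π×10⁻⁷)(3890)(313)²(5.170×10^-4)/(2π×0.222) = 0.1775 H.
U = ½LI² = ½(0.1775)(15.8)² = 22.16 J.

U ≈ 22.2 J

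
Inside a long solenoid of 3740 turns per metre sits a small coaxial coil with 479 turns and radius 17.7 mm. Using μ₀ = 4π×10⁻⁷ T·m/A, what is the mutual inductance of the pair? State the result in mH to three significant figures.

M ≈ 2.22 mH

The outer solenoid produces a uniform field B₁ = μ₀n₁I₁ across the inner coil,
so the flux linkage is N₂Φ = N₂B₁A₂ = μ₀n₁N₂A₂·I₁, giving M = μ₀n₁N₂A₂.
A₂ = πr² = π(1.770×10^-2 m)² = 9.842×10^-4 m².
M = (4π×10⁻⁷)(3740)(479)(9.842×10^-4) = 2.216×10^-3 H.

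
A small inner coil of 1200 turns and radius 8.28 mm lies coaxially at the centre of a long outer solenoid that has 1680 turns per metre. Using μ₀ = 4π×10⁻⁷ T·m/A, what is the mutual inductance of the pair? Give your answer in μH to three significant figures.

M ≈ 546 μH

The outer solenoid produces a uniform field B₁ = μ₀n₁I₁ across the inner coil,
so the flux linkage is N₂Φ = N₂B₁A₂ = μ₀n₁N₂A₂·I₁, giving M = μ₀n₁N₂A₂.
A₂ = πr² = π(8.280×10^-3 m)² = 2.154×10^-4 m².
M = (4π×10⁻⁷)(1680)(1200)(2.154×10^-4) = 5.456×10^-4 H.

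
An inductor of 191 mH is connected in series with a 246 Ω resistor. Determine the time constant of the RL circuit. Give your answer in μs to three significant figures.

τ = L/R = (0.191 H)/(246 Ω) = 7.764×10^-4 s.

τ ≈ 776 μs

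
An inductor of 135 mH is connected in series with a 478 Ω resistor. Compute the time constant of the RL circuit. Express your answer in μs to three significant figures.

τ ≈ 282 μs

τ = L/R = (0.135 H)/(478 Ω) = 2.824×10^-4 s.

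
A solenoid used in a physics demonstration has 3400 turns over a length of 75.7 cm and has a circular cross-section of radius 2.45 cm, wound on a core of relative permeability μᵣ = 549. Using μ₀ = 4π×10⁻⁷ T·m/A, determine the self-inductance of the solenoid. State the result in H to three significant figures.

L ≈ 19.9 H

A = πr² = π(2.450×10^-2 m)² = 1.886×10^-3 m².
For a long solenoid, L = μ₀μᵣN²A/ℓ.
L = (4π×10⁻⁷)(549)(3400)²(1.886×10^-3)/(0.757 m) = 19.87 H.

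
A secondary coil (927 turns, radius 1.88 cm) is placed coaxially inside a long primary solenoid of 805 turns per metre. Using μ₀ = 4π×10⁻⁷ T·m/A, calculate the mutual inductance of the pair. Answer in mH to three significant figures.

The outer solenoid produces a uniform field B₁ = μ₀n₁I₁ across the inner coil,
so the flux linkage is N₂Φ = N₂B₁A₂ = μ₀n₁N₂A₂·I₁, giving M = μ₀n₁N₂A₂.
A₂ = πr² = π(1.880×10^-2 m)² = 1.110×10^-3 m².
M = (4π×10⁻⁷)(805)(927)(1.110×10^-3) = 1.041×10^-3 H.

M ≈ 1.04 mH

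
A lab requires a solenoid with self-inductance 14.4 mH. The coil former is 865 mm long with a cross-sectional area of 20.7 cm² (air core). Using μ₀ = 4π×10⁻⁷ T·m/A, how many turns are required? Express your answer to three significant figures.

N ≈ 2190 turns

A = 20.7 cm² = 2.070×10^-3 m².
From L = μ₀N²A/ℓ, N = √(Lℓ / (μ₀A)).
N = √[(1.440×10^-2)(0.865) / ((4π×10⁻⁷)×2.070×10^-3)] = √(4.788×10^6) ≈ 2188.3.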